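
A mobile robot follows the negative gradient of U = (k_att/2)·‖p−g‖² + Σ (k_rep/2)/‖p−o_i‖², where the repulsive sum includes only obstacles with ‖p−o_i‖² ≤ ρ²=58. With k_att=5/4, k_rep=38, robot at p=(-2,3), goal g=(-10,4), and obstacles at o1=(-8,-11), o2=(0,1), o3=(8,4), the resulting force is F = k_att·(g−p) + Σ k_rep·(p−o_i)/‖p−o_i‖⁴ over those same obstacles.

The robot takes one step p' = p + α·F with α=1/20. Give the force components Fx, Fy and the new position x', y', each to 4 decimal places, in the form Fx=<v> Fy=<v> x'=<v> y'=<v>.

F_att = 5/4·(g−p) = 5/4·(-8,1) = (-10.0000,1.2500)
o1: d²=232 > ρ²=58 → inactive
o2: d²=8 ≤ ρ²=58; F_rep = 38·(-2,2)/8² = (-1.1875,1.1875)
o3: d²=101 > ρ²=58 → inactive
F = F_att + ΣF_rep = (-11.1875,2.4375)
p' = p + 1/20·F = (-2.5594,3.1219)

Fx=-11.1875 Fy=2.4375 x'=-2.5594 y'=3.1219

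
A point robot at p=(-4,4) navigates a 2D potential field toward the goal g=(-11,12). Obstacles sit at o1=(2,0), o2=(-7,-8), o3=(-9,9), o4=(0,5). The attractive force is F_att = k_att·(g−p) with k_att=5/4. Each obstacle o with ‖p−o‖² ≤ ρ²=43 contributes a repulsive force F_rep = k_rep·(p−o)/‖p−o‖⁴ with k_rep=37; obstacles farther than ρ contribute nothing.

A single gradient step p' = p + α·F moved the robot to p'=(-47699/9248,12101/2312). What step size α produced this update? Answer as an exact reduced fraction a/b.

α = 1/8

F_att = 5/4·(g−p) = 5/4·(-7,8) = (-8.7500,10.0000)
o1: d²=52 > ρ²=43 → inactive
o2: d²=153 > ρ²=43 → inactive
o3: d²=50 > ρ²=43 → inactive
o4: d²=17 ≤ ρ²=43; F_rep = 37·(-4,-1)/17² = (-0.5121,-0.1280)
F = F_att + ΣF_rep = (-9.2621,9.8720)
Δp = p'−p = (-1.1578,1.2340); α = Δx/Fx = (-10707/9248) / (-10707/1156) = 1/8
check: Δy/Fy = (2853/2312) / (2853/289) = 1/8 ✓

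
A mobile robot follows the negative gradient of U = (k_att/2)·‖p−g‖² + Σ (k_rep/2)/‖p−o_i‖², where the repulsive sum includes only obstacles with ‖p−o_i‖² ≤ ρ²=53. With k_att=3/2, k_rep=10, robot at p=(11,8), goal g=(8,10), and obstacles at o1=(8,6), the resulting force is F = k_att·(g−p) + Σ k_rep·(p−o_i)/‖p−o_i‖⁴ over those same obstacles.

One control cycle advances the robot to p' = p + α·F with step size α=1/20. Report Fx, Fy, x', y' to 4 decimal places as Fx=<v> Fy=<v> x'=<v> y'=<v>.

Fx=-4.3225 Fy=3.1183 x'=10.7839 y'=8.1559

F_att = 3/2·(g−p) = 3/2·(-3,2) = (-4.5000,3.0000)
o1: d²=13 ≤ ρ²=53; F_rep = 10·(3,2)/13² = (0.1775,0.1183)
F = F_att + ΣF_rep = (-4.3225,3.1183)
p' = p + 1/20·F = (10.7839,8.1559)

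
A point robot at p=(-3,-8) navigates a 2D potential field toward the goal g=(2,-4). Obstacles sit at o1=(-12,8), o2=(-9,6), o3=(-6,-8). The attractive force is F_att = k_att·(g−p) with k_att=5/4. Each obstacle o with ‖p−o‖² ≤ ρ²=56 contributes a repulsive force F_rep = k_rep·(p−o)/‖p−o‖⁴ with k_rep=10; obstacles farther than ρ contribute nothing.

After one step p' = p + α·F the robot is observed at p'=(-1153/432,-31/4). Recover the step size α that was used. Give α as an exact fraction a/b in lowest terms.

F_att = 5/4·(g−p) = 5/4·(5,4) = (6.2500,5.0000)
o1: d²=337 > ρ²=56 → inactive
o2: d²=232 > ρ²=56 → inactive
o3: d²=9 ≤ ρ²=56; F_rep = 10·(3,0)/9² = (0.3704,0.0000)
F = F_att + ΣF_rep = (6.6204,5.0000)
Δp = p'−p = (0.3310,0.2500); α = Δx/Fx = (143/432) / (715/108) = 1/20
check: Δy/Fy = (1/4) / (5) = 1/20 ✓

α = 1/20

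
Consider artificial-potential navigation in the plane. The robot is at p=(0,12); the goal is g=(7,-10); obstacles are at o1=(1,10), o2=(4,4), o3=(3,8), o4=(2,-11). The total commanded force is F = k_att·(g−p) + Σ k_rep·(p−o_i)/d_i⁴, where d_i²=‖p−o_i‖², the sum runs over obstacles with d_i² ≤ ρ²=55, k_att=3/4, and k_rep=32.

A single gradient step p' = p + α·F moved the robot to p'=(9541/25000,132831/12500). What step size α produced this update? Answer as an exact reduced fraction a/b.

F_att = 3/4·(g−p) = 3/4·(7,-22) = (5.2500,-16.5000)
o1: d²=5 ≤ ρ²=55; F_rep = 32·(-1,2)/5² = (-1.2800,2.5600)
o2: d²=80 > ρ²=55 → inactive
o3: d²=25 ≤ ρ²=55; F_rep = 32·(-3,4)/25² = (-0.1536,0.2048)
o4: d²=533 > ρ²=55 → inactive
F = F_att + ΣF_rep = (3.8164,-13.7352)
Δp = p'−p = (0.3816,-1.3735); α = Δx/Fx = (9541/25000) / (9541/2500) = 1/10
check: Δy/Fy = (-17169/12500) / (-17169/1250) = 1/10 ✓

α = 1/10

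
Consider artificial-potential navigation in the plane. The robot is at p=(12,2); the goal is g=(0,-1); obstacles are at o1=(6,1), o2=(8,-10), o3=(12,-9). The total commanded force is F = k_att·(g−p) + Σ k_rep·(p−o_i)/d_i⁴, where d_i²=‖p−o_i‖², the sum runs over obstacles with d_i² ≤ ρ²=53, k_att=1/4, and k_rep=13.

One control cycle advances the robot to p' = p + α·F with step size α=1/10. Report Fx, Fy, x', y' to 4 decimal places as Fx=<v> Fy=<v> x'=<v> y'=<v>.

F_att = 1/4·(g−p) = 1/4·(-12,-3) = (-3.0000,-0.7500)
o1: d²=37 ≤ ρ²=53; F_rep = 13·(6,1)/37² = (0.0570,0.0095)
o2: d²=160 > ρ²=53 → inactive
o3: d²=121 > ρ²=53 → inactive
F = F_att + ΣF_rep = (-2.9430,-0.7405)
p' = p + 1/10·F = (11.7057,1.9259)

Fx=-2.9430 Fy=-0.7405 x'=11.7057 y'=1.9259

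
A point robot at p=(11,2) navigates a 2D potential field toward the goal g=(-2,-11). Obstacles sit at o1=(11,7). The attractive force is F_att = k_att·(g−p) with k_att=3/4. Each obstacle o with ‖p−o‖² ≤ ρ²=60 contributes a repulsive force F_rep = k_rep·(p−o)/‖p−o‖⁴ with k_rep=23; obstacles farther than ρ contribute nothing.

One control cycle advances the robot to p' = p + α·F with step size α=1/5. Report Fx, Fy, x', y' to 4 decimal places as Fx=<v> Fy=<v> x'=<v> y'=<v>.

F_att = 3/4·(g−p) = 3/4·(-13,-13) = (-9.7500,-9.7500)
o1: d²=25 ≤ ρ²=60; F_rep = 23·(0,-5)/25² = (0.0000,-0.1840)
F = F_att + ΣF_rep = (-9.7500,-9.9340)
p' = p + 1/5·F = (9.0500,0.0132)

Fx=-9.7500 Fy=-9.9340 x'=9.0500 y'=0.0132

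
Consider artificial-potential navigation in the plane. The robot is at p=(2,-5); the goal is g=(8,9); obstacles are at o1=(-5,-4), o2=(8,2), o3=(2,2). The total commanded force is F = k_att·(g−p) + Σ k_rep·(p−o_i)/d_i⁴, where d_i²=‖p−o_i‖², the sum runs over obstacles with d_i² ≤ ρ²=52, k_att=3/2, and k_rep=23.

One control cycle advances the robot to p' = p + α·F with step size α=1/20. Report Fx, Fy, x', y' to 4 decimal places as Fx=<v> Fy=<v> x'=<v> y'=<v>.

F_att = 3/2·(g−p) = 3/2·(6,14) = (9.0000,21.0000)
o1: d²=50 ≤ ρ²=52; F_rep = 23·(7,-1)/50² = (0.0644,-0.0092)
o2: d²=85 > ρ²=52 → inactive
o3: d²=49 ≤ ρ²=52; F_rep = 23·(0,-7)/49² = (0.0000,-0.0671)
F = F_att + ΣF_rep = (9.0644,20.9237)
p' = p + 1/20·F = (2.4532,-3.9538)

Fx=9.0644 Fy=20.9237 x'=2.4532 y'=-3.9538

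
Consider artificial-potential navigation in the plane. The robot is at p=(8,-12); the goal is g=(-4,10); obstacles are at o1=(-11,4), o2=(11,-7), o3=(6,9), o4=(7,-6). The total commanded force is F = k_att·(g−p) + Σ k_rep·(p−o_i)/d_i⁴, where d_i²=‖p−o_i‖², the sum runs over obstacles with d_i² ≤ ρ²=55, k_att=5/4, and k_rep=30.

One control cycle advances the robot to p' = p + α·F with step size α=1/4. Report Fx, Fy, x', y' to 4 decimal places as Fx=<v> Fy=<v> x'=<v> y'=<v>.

Fx=-15.0559 Fy=27.2388 x'=4.2360 y'=-5.1903

F_att = 5/4·(g−p) = 5/4·(-12,22) = (-15.0000,27.5000)
o1: d²=617 > ρ²=55 → inactive
o2: d²=34 ≤ ρ²=55; F_rep = 30·(-3,-5)/34² = (-0.0779,-0.1298)
o3: d²=445 > ρ²=55 → inactive
o4: d²=37 ≤ ρ²=55; F_rep = 30·(1,-6)/37² = (0.0219,-0.1315)
F = F_att + ΣF_rep = (-15.0559,27.2388)
p' = p + 1/4·F = (4.2360,-5.1903)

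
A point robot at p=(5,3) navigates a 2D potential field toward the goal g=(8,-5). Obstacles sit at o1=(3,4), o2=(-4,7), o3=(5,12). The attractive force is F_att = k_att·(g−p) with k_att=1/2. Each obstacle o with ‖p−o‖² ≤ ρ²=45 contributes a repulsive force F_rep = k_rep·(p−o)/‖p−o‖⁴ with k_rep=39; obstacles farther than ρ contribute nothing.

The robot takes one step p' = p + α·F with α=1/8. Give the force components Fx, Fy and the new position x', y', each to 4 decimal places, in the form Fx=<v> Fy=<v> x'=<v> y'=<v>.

F_att = 1/2·(g−p) = 1/2·(3,-8) = (1.5000,-4.0000)
o1: d²=5 ≤ ρ²=45; F_rep = 39·(2,-1)/5² = (3.1200,-1.5600)
o2: d²=97 > ρ²=45 → inactive
o3: d²=81 > ρ²=45 → inactive
F = F_att + ΣF_rep = (4.6200,-5.5600)
p' = p + 1/8·F = (5.5775,2.3050)

Fx=4.6200 Fy=-5.5600 x'=5.5775 y'=2.3050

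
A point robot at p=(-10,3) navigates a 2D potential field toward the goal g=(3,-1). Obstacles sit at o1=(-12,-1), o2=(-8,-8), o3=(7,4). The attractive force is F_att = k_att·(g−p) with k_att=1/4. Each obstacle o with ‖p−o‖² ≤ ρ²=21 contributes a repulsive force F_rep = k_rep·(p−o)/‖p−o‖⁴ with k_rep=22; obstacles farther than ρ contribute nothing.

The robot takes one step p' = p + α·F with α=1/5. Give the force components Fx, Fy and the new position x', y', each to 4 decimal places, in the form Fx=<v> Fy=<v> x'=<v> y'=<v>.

Fx=3.3600 Fy=-0.7800 x'=-9.3280 y'=2.8440

F_att = 1/4·(g−p) = 1/4·(13,-4) = (3.2500,-1.0000)
o1: d²=20 ≤ ρ²=21; F_rep = 22·(2,4)/20² = (0.1100,0.2200)
o2: d²=125 > ρ²=21 → inactive
o3: d²=290 > ρ²=21 → inactive
F = F_att + ΣF_rep = (3.3600,-0.7800)
p' = p + 1/5·F = (-9.3280,2.8440)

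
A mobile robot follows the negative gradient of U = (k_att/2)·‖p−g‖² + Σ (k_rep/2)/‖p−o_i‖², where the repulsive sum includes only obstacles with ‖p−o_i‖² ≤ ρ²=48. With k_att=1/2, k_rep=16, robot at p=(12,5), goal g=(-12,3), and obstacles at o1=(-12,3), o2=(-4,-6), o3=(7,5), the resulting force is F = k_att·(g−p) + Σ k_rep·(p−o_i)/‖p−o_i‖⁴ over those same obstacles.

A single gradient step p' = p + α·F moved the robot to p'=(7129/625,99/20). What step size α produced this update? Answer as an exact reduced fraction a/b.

F_att = 1/2·(g−p) = 1/2·(-24,-2) = (-12.0000,-1.0000)
o1: d²=580 > ρ²=48 → inactive
o2: d²=377 > ρ²=48 → inactive
o3: d²=25 ≤ ρ²=48; F_rep = 16·(5,0)/25² = (0.1280,0.0000)
F = F_att + ΣF_rep = (-11.8720,-1.0000)
Δp = p'−p = (-0.5936,-0.0500); α = Δx/Fx = (-371/625) / (-1484/125) = 1/20
check: Δy/Fy = (-1/20) / (-1) = 1/20 ✓

α = 1/20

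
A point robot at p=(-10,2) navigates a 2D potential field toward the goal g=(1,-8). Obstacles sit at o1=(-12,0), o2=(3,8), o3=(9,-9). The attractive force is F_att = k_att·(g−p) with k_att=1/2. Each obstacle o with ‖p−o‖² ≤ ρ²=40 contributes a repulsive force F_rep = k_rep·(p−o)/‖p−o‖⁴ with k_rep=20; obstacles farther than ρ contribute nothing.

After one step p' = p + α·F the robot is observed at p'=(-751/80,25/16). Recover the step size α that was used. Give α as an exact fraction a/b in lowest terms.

α = 1/10

F_att = 1/2·(g−p) = 1/2·(11,-10) = (5.5000,-5.0000)
o1: d²=8 ≤ ρ²=40; F_rep = 20·(2,2)/8² = (0.6250,0.6250)
o2: d²=205 > ρ²=40 → inactive
o3: d²=482 > ρ²=40 → inactive
F = F_att + ΣF_rep = (6.1250,-4.3750)
Δp = p'−p = (0.6125,-0.4375); α = Δx/Fx = (49/80) / (49/8) = 1/10
check: Δy/Fy = (-7/16) / (-35/8) = 1/10 ✓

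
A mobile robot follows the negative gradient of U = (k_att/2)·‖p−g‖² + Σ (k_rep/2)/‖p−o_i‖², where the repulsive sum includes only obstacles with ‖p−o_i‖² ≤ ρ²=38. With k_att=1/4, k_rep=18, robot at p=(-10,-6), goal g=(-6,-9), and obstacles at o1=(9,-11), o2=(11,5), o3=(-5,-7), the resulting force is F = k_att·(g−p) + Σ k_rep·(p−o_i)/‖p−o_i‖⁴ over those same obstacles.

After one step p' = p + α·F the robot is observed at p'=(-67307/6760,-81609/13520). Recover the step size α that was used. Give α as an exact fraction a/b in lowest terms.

F_att = 1/4·(g−p) = 1/4·(4,-3) = (1.0000,-0.7500)
o1: d²=386 > ρ²=38 → inactive
o2: d²=562 > ρ²=38 → inactive
o3: d²=26 ≤ ρ²=38; F_rep = 18·(-5,1)/26² = (-0.1331,0.0266)
F = F_att + ΣF_rep = (0.8669,-0.7234)
Δp = p'−p = (0.0433,-0.0362); α = Δx/Fx = (293/6760) / (293/338) = 1/20
check: Δy/Fy = (-489/13520) / (-489/676) = 1/20 ✓

α = 1/20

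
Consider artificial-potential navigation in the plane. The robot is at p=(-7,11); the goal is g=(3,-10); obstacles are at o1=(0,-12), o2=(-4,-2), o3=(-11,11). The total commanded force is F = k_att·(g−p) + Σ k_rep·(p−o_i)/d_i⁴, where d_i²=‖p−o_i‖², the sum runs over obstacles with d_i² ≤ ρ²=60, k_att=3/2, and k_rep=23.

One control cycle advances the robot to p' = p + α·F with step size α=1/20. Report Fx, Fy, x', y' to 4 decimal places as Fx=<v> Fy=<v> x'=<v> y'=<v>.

Fx=15.3594 Fy=-31.5000 x'=-6.2320 y'=9.4250

F_att = 3/2·(g−p) = 3/2·(10,-21) = (15.0000,-31.5000)
o1: d²=578 > ρ²=60 → inactive
o2: d²=178 > ρ²=60 → inactive
o3: d²=16 ≤ ρ²=60; F_rep = 23·(4,0)/16² = (0.3594,0.0000)
F = F_att + ΣF_rep = (15.3594,-31.5000)
p' = p + 1/20·F = (-6.2320,9.4250)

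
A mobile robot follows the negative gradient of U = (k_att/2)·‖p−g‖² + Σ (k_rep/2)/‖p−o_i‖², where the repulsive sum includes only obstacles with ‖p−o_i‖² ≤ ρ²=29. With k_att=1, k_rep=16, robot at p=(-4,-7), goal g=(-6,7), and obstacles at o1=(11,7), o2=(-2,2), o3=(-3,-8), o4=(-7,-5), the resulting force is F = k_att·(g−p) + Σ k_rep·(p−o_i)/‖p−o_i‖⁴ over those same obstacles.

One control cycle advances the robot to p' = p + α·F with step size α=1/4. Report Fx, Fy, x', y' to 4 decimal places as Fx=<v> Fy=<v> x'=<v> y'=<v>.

F_att = 1·(g−p) = 1·(-2,14) = (-2.0000,14.0000)
o1: d²=421 > ρ²=29 → inactive
o2: d²=85 > ρ²=29 → inactive
o3: d²=2 ≤ ρ²=29; F_rep = 16·(-1,1)/2² = (-4.0000,4.0000)
o4: d²=13 ≤ ρ²=29; F_rep = 16·(3,-2)/13² = (0.2840,-0.1893)
F = F_att + ΣF_rep = (-5.7160,17.8107)
p' = p + 1/4·F = (-5.4290,-2.5473)

Fx=-5.7160 Fy=17.8107 x'=-5.4290 y'=-2.5473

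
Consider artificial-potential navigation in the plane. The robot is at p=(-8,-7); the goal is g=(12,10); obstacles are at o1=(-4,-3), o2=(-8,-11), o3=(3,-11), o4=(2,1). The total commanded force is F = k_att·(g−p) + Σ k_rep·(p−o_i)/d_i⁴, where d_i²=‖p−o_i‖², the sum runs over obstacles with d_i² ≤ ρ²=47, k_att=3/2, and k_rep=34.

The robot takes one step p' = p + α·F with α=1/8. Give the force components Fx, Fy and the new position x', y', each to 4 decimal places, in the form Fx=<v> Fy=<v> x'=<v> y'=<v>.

F_att = 3/2·(g−p) = 3/2·(20,17) = (30.0000,25.5000)
o1: d²=32 ≤ ρ²=47; F_rep = 34·(-4,-4)/32² = (-0.1328,-0.1328)
o2: d²=16 ≤ ρ²=47; F_rep = 34·(0,4)/16² = (0.0000,0.5312)
o3: d²=137 > ρ²=47 → inactive
o4: d²=164 > ρ²=47 → inactive
F = F_att + ΣF_rep = (29.8672,25.8984)
p' = p + 1/8·F = (-4.2666,-3.7627)

Fx=29.8672 Fy=25.8984 x'=-4.2666 y'=-3.7627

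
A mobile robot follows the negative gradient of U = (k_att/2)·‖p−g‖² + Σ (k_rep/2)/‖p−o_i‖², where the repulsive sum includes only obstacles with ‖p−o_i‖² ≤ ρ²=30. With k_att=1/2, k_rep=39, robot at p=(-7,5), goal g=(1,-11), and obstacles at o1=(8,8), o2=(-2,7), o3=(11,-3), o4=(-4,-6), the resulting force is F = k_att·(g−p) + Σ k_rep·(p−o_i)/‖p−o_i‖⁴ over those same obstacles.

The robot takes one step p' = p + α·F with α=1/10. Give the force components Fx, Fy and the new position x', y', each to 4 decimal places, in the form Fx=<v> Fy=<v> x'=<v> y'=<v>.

Fx=3.7681 Fy=-8.0927 x'=-6.6232 y'=4.1907

F_att = 1/2·(g−p) = 1/2·(8,-16) = (4.0000,-8.0000)
o1: d²=234 > ρ²=30 → inactive
o2: d²=29 ≤ ρ²=30; F_rep = 39·(-5,-2)/29² = (-0.2319,-0.0927)
o3: d²=388 > ρ²=30 → inactive
o4: d²=130 > ρ²=30 → inactive
F = F_att + ΣF_rep = (3.7681,-8.0927)
p' = p + 1/10·F = (-6.6232,4.1907)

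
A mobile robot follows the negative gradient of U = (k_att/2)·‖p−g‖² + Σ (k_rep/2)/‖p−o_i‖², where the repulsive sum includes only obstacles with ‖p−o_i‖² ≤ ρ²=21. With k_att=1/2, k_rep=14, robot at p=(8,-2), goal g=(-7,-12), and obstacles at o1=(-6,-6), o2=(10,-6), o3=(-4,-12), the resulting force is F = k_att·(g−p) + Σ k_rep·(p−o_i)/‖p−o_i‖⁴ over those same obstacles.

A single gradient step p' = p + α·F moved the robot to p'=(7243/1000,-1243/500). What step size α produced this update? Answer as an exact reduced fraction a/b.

α = 1/10

F_att = 1/2·(g−p) = 1/2·(-15,-10) = (-7.5000,-5.0000)
o1: d²=212 > ρ²=21 → inactive
o2: d²=20 ≤ ρ²=21; F_rep = 14·(-2,4)/20² = (-0.0700,0.1400)
o3: d²=244 > ρ²=21 → inactive
F = F_att + ΣF_rep = (-7.5700,-4.8600)
Δp = p'−p = (-0.7570,-0.4860); α = Δx/Fx = (-757/1000) / (-757/100) = 1/10
check: Δy/Fy = (-243/500) / (-243/50) = 1/10 ✓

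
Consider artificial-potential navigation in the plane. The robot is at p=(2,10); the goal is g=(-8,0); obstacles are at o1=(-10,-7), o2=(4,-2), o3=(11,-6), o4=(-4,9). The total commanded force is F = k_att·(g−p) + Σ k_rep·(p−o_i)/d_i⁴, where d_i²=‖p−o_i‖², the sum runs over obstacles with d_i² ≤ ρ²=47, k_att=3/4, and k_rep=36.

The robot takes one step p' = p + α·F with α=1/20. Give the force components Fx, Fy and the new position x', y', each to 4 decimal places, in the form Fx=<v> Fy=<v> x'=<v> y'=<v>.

Fx=-7.3422 Fy=-7.4737 x'=1.6329 y'=9.6263

F_att = 3/4·(g−p) = 3/4·(-10,-10) = (-7.5000,-7.5000)
o1: d²=433 > ρ²=47 → inactive
o2: d²=148 > ρ²=47 → inactive
o3: d²=337 > ρ²=47 → inactive
o4: d²=37 ≤ ρ²=47; F_rep = 36·(6,1)/37² = (0.1578,0.0263)
F = F_att + ΣF_rep = (-7.3422,-7.4737)
p' = p + 1/20·F = (1.6329,9.6263)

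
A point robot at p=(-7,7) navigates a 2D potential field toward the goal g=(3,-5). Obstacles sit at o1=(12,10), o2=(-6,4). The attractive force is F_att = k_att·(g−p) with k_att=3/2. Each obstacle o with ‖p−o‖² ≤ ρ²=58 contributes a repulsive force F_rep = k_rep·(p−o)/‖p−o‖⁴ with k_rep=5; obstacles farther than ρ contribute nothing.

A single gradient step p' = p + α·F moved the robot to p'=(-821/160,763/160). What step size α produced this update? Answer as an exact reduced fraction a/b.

α = 1/8

F_att = 3/2·(g−p) = 3/2·(10,-12) = (15.0000,-18.0000)
o1: d²=370 > ρ²=58 → inactive
o2: d²=10 ≤ ρ²=58; F_rep = 5·(-1,3)/10² = (-0.0500,0.1500)
F = F_att + ΣF_rep = (14.9500,-17.8500)
Δp = p'−p = (1.8687,-2.2313); α = Δx/Fx = (299/160) / (299/20) = 1/8
check: Δy/Fy = (-357/160) / (-357/20) = 1/8 ✓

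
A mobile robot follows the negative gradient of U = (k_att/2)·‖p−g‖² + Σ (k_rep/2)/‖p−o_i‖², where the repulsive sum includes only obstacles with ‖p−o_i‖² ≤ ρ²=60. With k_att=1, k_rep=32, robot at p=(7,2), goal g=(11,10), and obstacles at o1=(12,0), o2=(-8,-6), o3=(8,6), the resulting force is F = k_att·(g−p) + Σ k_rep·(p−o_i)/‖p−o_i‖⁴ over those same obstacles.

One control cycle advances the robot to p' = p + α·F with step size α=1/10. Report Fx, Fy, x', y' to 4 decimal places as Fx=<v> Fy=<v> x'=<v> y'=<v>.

F_att = 1·(g−p) = 1·(4,8) = (4.0000,8.0000)
o1: d²=29 ≤ ρ²=60; F_rep = 32·(-5,2)/29² = (-0.1902,0.0761)
o2: d²=289 > ρ²=60 → inactive
o3: d²=17 ≤ ρ²=60; F_rep = 32·(-1,-4)/17² = (-0.1107,-0.4429)
F = F_att + ΣF_rep = (3.6990,7.6332)
p' = p + 1/10·F = (7.3699,2.7633)

Fx=3.6990 Fy=7.6332 x'=7.3699 y'=2.7633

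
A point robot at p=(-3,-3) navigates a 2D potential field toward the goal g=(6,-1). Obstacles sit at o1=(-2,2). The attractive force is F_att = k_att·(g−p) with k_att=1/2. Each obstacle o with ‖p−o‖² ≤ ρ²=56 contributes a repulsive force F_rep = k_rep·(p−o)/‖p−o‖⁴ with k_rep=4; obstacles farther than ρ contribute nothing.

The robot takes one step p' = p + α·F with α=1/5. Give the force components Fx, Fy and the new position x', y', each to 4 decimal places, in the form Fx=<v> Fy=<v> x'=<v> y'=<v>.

Fx=4.4941 Fy=0.9704 x'=-2.1012 y'=-2.8059

F_att = 1/2·(g−p) = 1/2·(9,2) = (4.5000,1.0000)
o1: d²=26 ≤ ρ²=56; F_rep = 4·(-1,-5)/26² = (-0.0059,-0.0296)
F = F_att + ΣF_rep = (4.4941,0.9704)
p' = p + 1/5·F = (-2.1012,-2.8059)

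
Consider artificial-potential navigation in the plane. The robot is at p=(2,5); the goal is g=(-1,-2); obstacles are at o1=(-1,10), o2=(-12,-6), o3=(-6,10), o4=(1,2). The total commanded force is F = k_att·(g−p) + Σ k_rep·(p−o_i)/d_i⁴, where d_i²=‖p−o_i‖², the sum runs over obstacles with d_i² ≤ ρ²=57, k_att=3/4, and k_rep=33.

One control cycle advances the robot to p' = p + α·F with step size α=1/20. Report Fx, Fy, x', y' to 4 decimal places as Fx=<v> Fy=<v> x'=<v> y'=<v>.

F_att = 3/4·(g−p) = 3/4·(-3,-7) = (-2.2500,-5.2500)
o1: d²=34 ≤ ρ²=57; F_rep = 33·(3,-5)/34² = (0.0856,-0.1427)
o2: d²=317 > ρ²=57 → inactive
o3: d²=89 > ρ²=57 → inactive
o4: d²=10 ≤ ρ²=57; F_rep = 33·(1,3)/10² = (0.3300,0.9900)
F = F_att + ΣF_rep = (-1.8344,-4.4027)
p' = p + 1/20·F = (1.9083,4.7799)

Fx=-1.8344 Fy=-4.4027 x'=1.9083 y'=4.7799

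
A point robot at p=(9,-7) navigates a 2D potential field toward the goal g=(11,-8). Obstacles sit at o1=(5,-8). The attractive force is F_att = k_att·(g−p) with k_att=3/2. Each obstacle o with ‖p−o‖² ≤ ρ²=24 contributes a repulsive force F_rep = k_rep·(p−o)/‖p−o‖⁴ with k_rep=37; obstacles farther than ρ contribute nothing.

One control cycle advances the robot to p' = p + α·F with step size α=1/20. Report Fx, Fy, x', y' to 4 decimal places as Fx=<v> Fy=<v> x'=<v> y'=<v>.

F_att = 3/2·(g−p) = 3/2·(2,-1) = (3.0000,-1.5000)
o1: d²=17 ≤ ρ²=24; F_rep = 37·(4,1)/17² = (0.5121,0.1280)
F = F_att + ΣF_rep = (3.5121,-1.3720)
p' = p + 1/20·F = (9.1756,-7.0686)

Fx=3.5121 Fy=-1.3720 x'=9.1756 y'=-7.0686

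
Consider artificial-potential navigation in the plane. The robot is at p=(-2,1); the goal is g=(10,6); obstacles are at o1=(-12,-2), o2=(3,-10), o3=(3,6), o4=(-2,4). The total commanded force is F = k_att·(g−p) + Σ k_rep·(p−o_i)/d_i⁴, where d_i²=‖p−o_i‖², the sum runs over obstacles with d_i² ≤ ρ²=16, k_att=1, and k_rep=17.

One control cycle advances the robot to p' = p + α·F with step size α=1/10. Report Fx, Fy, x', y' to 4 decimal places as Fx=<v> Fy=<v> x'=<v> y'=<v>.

Fx=12.0000 Fy=4.3704 x'=-0.8000 y'=1.4370

F_att = 1·(g−p) = 1·(12,5) = (12.0000,5.0000)
o1: d²=109 > ρ²=16 → inactive
o2: d²=146 > ρ²=16 → inactive
o3: d²=50 > ρ²=16 → inactive
o4: d²=9 ≤ ρ²=16; F_rep = 17·(0,-3)/9² = (0.0000,-0.6296)
F = F_att + ΣF_rep = (12.0000,4.3704)
p' = p + 1/10·F = (-0.8000,1.4370)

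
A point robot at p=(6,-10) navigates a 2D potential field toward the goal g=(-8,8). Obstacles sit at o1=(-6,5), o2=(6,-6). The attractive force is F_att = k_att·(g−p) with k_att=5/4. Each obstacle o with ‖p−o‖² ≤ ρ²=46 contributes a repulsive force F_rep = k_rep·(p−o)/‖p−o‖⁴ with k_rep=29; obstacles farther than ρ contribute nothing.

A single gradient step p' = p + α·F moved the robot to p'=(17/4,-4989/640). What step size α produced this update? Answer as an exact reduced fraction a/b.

α = 1/10

F_att = 5/4·(g−p) = 5/4·(-14,18) = (-17.5000,22.5000)
o1: d²=369 > ρ²=46 → inactive
o2: d²=16 ≤ ρ²=46; F_rep = 29·(0,-4)/16² = (0.0000,-0.4531)
F = F_att + ΣF_rep = (-17.5000,22.0469)
Δp = p'−p = (-1.7500,2.2047); α = Δx/Fx = (-7/4) / (-35/2) = 1/10
check: Δy/Fy = (1411/640) / (1411/64) = 1/10 ✓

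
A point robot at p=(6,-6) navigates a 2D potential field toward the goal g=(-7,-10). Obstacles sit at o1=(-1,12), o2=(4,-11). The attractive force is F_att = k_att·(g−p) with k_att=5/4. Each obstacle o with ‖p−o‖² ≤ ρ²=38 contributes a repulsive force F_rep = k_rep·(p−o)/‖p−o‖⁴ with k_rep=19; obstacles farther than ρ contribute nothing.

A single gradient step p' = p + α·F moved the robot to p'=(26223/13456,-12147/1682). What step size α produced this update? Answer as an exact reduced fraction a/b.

α = 1/4

F_att = 5/4·(g−p) = 5/4·(-13,-4) = (-16.2500,-5.0000)
o1: d²=373 > ρ²=38 → inactive
o2: d²=29 ≤ ρ²=38; F_rep = 19·(2,5)/29² = (0.0452,0.1130)
F = F_att + ΣF_rep = (-16.2048,-4.8870)
Δp = p'−p = (-4.0512,-1.2218); α = Δx/Fx = (-54513/13456) / (-54513/3364) = 1/4
check: Δy/Fy = (-2055/1682) / (-4110/841) = 1/4 ✓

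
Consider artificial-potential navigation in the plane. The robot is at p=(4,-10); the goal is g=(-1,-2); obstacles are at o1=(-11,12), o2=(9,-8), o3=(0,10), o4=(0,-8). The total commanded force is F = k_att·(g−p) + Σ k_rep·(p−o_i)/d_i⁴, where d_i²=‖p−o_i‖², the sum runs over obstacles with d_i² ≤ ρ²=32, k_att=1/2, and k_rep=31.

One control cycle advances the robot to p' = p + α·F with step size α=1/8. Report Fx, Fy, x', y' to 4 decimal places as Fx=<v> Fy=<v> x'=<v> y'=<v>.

Fx=-2.3743 Fy=3.7713 x'=3.7032 y'=-9.5286

F_att = 1/2·(g−p) = 1/2·(-5,8) = (-2.5000,4.0000)
o1: d²=709 > ρ²=32 → inactive
o2: d²=29 ≤ ρ²=32; F_rep = 31·(-5,-2)/29² = (-0.1843,-0.0737)
o3: d²=416 > ρ²=32 → inactive
o4: d²=20 ≤ ρ²=32; F_rep = 31·(4,-2)/20² = (0.3100,-0.1550)
F = F_att + ΣF_rep = (-2.3743,3.7713)
p' = p + 1/8·F = (3.7032,-9.5286)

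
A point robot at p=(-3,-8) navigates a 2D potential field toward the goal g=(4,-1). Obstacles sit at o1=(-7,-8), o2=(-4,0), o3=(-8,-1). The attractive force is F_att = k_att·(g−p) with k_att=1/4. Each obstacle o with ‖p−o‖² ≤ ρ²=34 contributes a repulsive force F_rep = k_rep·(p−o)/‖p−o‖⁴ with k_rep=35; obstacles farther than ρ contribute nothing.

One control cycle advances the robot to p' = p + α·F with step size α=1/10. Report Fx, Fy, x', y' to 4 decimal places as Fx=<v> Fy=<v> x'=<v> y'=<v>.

F_att = 1/4·(g−p) = 1/4·(7,7) = (1.7500,1.7500)
o1: d²=16 ≤ ρ²=34; F_rep = 35·(4,0)/16² = (0.5469,0.0000)
o2: d²=65 > ρ²=34 → inactive
o3: d²=74 > ρ²=34 → inactive
F = F_att + ΣF_rep = (2.2969,1.7500)
p' = p + 1/10·F = (-2.7703,-7.8250)

Fx=2.2969 Fy=1.7500 x'=-2.7703 y'=-7.8250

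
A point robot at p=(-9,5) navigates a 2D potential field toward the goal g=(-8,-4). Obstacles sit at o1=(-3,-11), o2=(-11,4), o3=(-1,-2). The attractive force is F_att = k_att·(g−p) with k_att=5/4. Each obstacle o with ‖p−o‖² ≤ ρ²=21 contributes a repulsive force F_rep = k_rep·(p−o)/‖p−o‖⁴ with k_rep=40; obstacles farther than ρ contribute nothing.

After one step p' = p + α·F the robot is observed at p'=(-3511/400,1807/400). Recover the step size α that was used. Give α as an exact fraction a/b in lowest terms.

α = 1/20

F_att = 5/4·(g−p) = 5/4·(1,-9) = (1.2500,-11.2500)
o1: d²=292 > ρ²=21 → inactive
o2: d²=5 ≤ ρ²=21; F_rep = 40·(2,1)/5² = (3.2000,1.6000)
o3: d²=113 > ρ²=21 → inactive
F = F_att + ΣF_rep = (4.4500,-9.6500)
Δp = p'−p = (0.2225,-0.4825); α = Δx/Fx = (89/400) / (89/20) = 1/20
check: Δy/Fy = (-193/400) / (-193/20) = 1/20 ✓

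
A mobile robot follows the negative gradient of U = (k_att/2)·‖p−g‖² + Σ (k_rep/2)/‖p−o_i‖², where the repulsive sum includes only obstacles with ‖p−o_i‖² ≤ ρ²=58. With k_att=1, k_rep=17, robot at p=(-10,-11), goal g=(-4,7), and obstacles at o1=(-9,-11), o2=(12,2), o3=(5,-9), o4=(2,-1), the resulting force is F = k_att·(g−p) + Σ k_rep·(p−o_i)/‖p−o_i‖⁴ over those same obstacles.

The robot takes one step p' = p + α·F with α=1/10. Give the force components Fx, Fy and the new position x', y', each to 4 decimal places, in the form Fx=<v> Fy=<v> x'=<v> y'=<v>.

Fx=-11.0000 Fy=18.0000 x'=-11.1000 y'=-9.2000

F_att = 1·(g−p) = 1·(6,18) = (6.0000,18.0000)
o1: d²=1 ≤ ρ²=58; F_rep = 17·(-1,0)/1² = (-17.0000,0.0000)
o2: d²=653 > ρ²=58 → inactive
o3: d²=229 > ρ²=58 → inactive
o4: d²=244 > ρ²=58 → inactive
F = F_att + ΣF_rep = (-11.0000,18.0000)
p' = p + 1/10·F = (-11.1000,-9.2000)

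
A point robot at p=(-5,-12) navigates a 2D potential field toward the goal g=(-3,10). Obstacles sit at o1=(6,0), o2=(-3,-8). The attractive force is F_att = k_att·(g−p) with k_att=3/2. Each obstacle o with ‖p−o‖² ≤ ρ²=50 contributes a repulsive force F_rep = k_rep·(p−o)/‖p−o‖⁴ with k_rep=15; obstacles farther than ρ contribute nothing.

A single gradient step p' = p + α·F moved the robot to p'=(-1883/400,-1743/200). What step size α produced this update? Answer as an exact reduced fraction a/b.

F_att = 3/2·(g−p) = 3/2·(2,22) = (3.0000,33.0000)
o1: d²=265 > ρ²=50 → inactive
o2: d²=20 ≤ ρ²=50; F_rep = 15·(-2,-4)/20² = (-0.0750,-0.1500)
F = F_att + ΣF_rep = (2.9250,32.8500)
Δp = p'−p = (0.2925,3.2850); α = Δx/Fx = (117/400) / (117/40) = 1/10
check: Δy/Fy = (657/200) / (657/20) = 1/10 ✓

α = 1/10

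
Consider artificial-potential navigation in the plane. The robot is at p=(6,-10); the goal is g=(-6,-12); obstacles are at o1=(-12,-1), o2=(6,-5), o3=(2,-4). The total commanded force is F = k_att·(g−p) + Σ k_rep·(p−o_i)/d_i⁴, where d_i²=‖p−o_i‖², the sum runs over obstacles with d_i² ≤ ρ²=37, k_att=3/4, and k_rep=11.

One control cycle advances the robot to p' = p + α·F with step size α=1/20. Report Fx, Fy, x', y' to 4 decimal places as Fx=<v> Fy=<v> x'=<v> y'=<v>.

F_att = 3/4·(g−p) = 3/4·(-12,-2) = (-9.0000,-1.5000)
o1: d²=405 > ρ²=37 → inactive
o2: d²=25 ≤ ρ²=37; F_rep = 11·(0,-5)/25² = (0.0000,-0.0880)
o3: d²=52 > ρ²=37 → inactive
F = F_att + ΣF_rep = (-9.0000,-1.5880)
p' = p + 1/20·F = (5.5500,-10.0794)

Fx=-9.0000 Fy=-1.5880 x'=5.5500 y'=-10.0794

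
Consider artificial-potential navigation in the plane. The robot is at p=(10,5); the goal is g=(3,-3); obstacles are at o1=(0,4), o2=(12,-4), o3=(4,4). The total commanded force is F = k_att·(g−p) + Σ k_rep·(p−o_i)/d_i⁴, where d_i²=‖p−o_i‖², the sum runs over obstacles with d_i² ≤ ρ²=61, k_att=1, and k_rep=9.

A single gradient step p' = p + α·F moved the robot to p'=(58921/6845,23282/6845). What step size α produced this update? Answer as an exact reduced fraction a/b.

F_att = 1·(g−p) = 1·(-7,-8) = (-7.0000,-8.0000)
o1: d²=101 > ρ²=61 → inactive
o2: d²=85 > ρ²=61 → inactive
o3: d²=37 ≤ ρ²=61; F_rep = 9·(6,1)/37² = (0.0394,0.0066)
F = F_att + ΣF_rep = (-6.9606,-7.9934)
Δp = p'−p = (-1.3921,-1.5987); α = Δx/Fx = (-9529/6845) / (-9529/1369) = 1/5
check: Δy/Fy = (-10943/6845) / (-10943/1369) = 1/5 ✓

α = 1/5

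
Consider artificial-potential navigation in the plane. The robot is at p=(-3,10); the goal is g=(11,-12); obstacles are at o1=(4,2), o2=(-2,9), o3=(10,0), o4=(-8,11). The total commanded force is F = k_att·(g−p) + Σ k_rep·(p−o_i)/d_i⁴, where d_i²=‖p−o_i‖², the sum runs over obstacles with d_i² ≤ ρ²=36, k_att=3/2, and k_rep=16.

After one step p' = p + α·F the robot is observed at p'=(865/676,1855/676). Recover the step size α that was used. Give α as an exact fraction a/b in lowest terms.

F_att = 3/2·(g−p) = 3/2·(14,-22) = (21.0000,-33.0000)
o1: d²=113 > ρ²=36 → inactive
o2: d²=2 ≤ ρ²=36; F_rep = 16·(-1,1)/2² = (-4.0000,4.0000)
o3: d²=269 > ρ²=36 → inactive
o4: d²=26 ≤ ρ²=36; F_rep = 16·(5,-1)/26² = (0.1183,-0.0237)
F = F_att + ΣF_rep = (17.1183,-29.0237)
Δp = p'−p = (4.2796,-7.2559); α = Δx/Fx = (2893/676) / (2893/169) = 1/4
check: Δy/Fy = (-4905/676) / (-4905/169) = 1/4 ✓

α = 1/4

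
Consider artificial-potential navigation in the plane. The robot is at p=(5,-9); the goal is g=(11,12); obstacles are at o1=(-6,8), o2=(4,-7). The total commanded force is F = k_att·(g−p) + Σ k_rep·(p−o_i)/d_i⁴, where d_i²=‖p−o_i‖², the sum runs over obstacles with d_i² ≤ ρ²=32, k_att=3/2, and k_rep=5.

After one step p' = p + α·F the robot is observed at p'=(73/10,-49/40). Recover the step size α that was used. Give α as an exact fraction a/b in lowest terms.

F_att = 3/2·(g−p) = 3/2·(6,21) = (9.0000,31.5000)
o1: d²=410 > ρ²=32 → inactive
o2: d²=5 ≤ ρ²=32; F_rep = 5·(1,-2)/5² = (0.2000,-0.4000)
F = F_att + ΣF_rep = (9.2000,31.1000)
Δp = p'−p = (2.3000,7.7750); α = Δx/Fx = (23/10) / (46/5) = 1/4
check: Δy/Fy = (311/40) / (311/10) = 1/4 ✓

α = 1/4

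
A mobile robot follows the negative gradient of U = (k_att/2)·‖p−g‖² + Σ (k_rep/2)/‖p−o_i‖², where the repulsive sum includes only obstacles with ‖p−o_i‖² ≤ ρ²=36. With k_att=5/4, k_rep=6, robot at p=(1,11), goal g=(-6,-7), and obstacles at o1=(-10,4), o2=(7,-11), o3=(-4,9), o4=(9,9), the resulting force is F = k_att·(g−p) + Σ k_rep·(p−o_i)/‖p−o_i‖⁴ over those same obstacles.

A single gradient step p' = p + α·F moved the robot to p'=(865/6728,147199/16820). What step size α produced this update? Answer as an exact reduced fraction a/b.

α = 1/10

F_att = 5/4·(g−p) = 5/4·(-7,-18) = (-8.7500,-22.5000)
o1: d²=170 > ρ²=36 → inactive
o2: d²=520 > ρ²=36 → inactive
o3: d²=29 ≤ ρ²=36; F_rep = 6·(5,2)/29² = (0.0357,0.0143)
o4: d²=68 > ρ²=36 → inactive
F = F_att + ΣF_rep = (-8.7143,-22.4857)
Δp = p'−p = (-0.8714,-2.2486); α = Δx/Fx = (-5863/6728) / (-29315/3364) = 1/10
check: Δy/Fy = (-37821/16820) / (-37821/1682) = 1/10 ✓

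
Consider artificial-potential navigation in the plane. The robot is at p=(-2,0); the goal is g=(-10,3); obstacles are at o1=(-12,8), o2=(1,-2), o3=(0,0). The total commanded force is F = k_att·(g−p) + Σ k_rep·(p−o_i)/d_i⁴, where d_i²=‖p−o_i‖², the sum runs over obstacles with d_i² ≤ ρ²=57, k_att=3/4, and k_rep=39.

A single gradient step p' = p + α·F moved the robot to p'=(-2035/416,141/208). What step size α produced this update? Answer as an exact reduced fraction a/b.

α = 1/4

F_att = 3/4·(g−p) = 3/4·(-8,3) = (-6.0000,2.2500)
o1: d²=164 > ρ²=57 → inactive
o2: d²=13 ≤ ρ²=57; F_rep = 39·(-3,2)/13² = (-0.6923,0.4615)
o3: d²=4 ≤ ρ²=57; F_rep = 39·(-2,0)/4² = (-4.8750,0.0000)
F = F_att + ΣF_rep = (-11.5673,2.7115)
Δp = p'−p = (-2.8918,0.6779); α = Δx/Fx = (-1203/416) / (-1203/104) = 1/4
check: Δy/Fy = (141/208) / (141/52) = 1/4 ✓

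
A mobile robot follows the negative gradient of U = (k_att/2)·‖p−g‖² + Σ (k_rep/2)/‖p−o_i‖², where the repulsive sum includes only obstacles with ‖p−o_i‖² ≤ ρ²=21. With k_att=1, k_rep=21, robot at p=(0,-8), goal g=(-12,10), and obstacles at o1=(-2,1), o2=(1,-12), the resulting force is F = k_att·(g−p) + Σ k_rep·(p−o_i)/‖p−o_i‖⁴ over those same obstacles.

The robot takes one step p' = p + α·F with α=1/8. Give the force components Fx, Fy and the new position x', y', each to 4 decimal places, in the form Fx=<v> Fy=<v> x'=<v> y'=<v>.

Fx=-12.0727 Fy=18.2907 x'=-1.5091 y'=-5.7137

F_att = 1·(g−p) = 1·(-12,18) = (-12.0000,18.0000)
o1: d²=85 > ρ²=21 → inactive
o2: d²=17 ≤ ρ²=21; F_rep = 21·(-1,4)/17² = (-0.0727,0.2907)
F = F_att + ΣF_rep = (-12.0727,18.2907)
p' = p + 1/8·F = (-1.5091,-5.7137)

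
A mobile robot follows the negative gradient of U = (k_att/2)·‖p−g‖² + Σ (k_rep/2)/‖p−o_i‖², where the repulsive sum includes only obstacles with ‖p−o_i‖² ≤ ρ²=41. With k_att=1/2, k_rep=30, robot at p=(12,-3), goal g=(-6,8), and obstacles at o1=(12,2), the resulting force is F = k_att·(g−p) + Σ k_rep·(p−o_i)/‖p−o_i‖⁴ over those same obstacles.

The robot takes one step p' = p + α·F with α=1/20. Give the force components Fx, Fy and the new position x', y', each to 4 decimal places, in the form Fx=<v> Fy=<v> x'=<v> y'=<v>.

Fx=-9.0000 Fy=5.2600 x'=11.5500 y'=-2.7370

F_att = 1/2·(g−p) = 1/2·(-18,11) = (-9.0000,5.5000)
o1: d²=25 ≤ ρ²=41; F_rep = 30·(0,-5)/25² = (0.0000,-0.2400)
F = F_att + ΣF_rep = (-9.0000,5.2600)
p' = p + 1/20·F = (11.5500,-2.7370)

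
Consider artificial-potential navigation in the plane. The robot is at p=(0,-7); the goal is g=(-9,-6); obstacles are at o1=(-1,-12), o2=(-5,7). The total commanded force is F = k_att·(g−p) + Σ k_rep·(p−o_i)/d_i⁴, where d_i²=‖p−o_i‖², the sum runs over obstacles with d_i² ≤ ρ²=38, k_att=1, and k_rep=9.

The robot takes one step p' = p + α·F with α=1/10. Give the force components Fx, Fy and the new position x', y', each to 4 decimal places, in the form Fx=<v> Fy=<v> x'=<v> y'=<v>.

Fx=-8.9867 Fy=1.0666 x'=-0.8987 y'=-6.8933

F_att = 1·(g−p) = 1·(-9,1) = (-9.0000,1.0000)
o1: d²=26 ≤ ρ²=38; F_rep = 9·(1,5)/26² = (0.0133,0.0666)
o2: d²=221 > ρ²=38 → inactive
F = F_att + ΣF_rep = (-8.9867,1.0666)
p' = p + 1/10·F = (-0.8987,-6.8933)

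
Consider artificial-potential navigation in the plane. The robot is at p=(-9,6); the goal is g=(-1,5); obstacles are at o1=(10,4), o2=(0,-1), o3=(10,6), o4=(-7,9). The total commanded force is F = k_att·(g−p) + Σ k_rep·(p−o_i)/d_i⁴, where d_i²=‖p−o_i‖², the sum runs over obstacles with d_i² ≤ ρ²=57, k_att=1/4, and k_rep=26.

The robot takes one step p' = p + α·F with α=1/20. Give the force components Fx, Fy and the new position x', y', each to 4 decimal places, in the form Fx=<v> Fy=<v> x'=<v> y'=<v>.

F_att = 1/4·(g−p) = 1/4·(8,-1) = (2.0000,-0.2500)
o1: d²=365 > ρ²=57 → inactive
o2: d²=130 > ρ²=57 → inactive
o3: d²=361 > ρ²=57 → inactive
o4: d²=13 ≤ ρ²=57; F_rep = 26·(-2,-3)/13² = (-0.3077,-0.4615)
F = F_att + ΣF_rep = (1.6923,-0.7115)
p' = p + 1/20·F = (-8.9154,5.9644)

Fx=1.6923 Fy=-0.7115 x'=-8.9154 y'=5.9644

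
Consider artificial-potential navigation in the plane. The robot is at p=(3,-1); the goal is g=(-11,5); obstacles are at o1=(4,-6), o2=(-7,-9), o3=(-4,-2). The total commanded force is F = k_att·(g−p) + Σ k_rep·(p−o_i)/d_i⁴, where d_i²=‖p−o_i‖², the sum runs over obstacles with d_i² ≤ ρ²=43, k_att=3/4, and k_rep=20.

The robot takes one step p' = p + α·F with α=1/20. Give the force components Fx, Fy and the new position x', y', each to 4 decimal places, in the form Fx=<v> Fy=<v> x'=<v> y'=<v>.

Fx=-10.5296 Fy=4.6479 x'=2.4735 y'=-0.7676

F_att = 3/4·(g−p) = 3/4·(-14,6) = (-10.5000,4.5000)
o1: d²=26 ≤ ρ²=43; F_rep = 20·(-1,5)/26² = (-0.0296,0.1479)
o2: d²=164 > ρ²=43 → inactive
o3: d²=50 > ρ²=43 → inactive
F = F_att + ΣF_rep = (-10.5296,4.6479)
p' = p + 1/20·F = (2.4735,-0.7676)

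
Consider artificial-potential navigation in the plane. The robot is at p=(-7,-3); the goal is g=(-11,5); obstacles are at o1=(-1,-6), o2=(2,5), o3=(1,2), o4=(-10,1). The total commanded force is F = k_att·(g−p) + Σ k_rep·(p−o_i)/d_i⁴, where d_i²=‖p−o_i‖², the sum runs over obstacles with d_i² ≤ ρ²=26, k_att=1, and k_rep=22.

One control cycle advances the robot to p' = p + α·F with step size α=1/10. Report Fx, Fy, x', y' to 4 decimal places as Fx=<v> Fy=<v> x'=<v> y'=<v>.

F_att = 1·(g−p) = 1·(-4,8) = (-4.0000,8.0000)
o1: d²=45 > ρ²=26 → inactive
o2: d²=145 > ρ²=26 → inactive
o3: d²=89 > ρ²=26 → inactive
o4: d²=25 ≤ ρ²=26; F_rep = 22·(3,-4)/25² = (0.1056,-0.1408)
F = F_att + ΣF_rep = (-3.8944,7.8592)
p' = p + 1/10·F = (-7.3894,-2.2141)

Fx=-3.8944 Fy=7.8592 x'=-7.3894 y'=-2.2141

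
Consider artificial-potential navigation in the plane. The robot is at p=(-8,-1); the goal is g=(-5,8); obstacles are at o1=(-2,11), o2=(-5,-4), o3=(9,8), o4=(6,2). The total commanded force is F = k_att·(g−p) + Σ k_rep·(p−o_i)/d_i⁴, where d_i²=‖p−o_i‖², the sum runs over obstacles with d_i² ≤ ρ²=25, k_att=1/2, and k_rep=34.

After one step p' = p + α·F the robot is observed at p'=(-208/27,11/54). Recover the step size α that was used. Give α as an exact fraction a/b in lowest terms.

F_att = 1/2·(g−p) = 1/2·(3,9) = (1.5000,4.5000)
o1: d²=180 > ρ²=25 → inactive
o2: d²=18 ≤ ρ²=25; F_rep = 34·(-3,3)/18² = (-0.3148,0.3148)
o3: d²=370 > ρ²=25 → inactive
o4: d²=205 > ρ²=25 → inactive
F = F_att + ΣF_rep = (1.1852,4.8148)
Δp = p'−p = (0.2963,1.2037); α = Δx/Fx = (8/27) / (32/27) = 1/4
check: Δy/Fy = (65/54) / (130/27) = 1/4 ✓

α = 1/4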